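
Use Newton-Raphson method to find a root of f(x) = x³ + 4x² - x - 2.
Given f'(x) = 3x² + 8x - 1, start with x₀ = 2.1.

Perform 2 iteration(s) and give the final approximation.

f(x) = x³ + 4x² - x - 2
f'(x) = 3x² + 8x - 1
x₀ = 2.1

Newton-Raphson formula: x_{n+1} = x_n - f(x_n)/f'(x_n)

Iteration 1:
  f(2.100000) = 22.801000
  f'(2.100000) = 29.030000
  x_1 = 2.100000 - 22.801000/29.030000 = 1.314571
Iteration 2:
  f(1.314571) = 5.869525
  f'(1.314571) = 14.700861
  x_2 = 1.314571 - 5.869525/14.700861 = 0.915307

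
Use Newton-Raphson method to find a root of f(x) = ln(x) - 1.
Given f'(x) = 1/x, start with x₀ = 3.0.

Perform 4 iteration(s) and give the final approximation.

f(x) = ln(x) - 1
f'(x) = 1/x
x₀ = 3.0

Newton-Raphson formula: x_{n+1} = x_n - f(x_n)/f'(x_n)

Iteration 1:
  f(3.000000) = 0.098612
  f'(3.000000) = 0.333333
  x_1 = 3.000000 - 0.098612/0.333333 = 2.704163
Iteration 2:
  f(2.704163) = -0.005208
  f'(2.704163) = 0.369800
  x_2 = 2.704163 - (-0.005208)/0.369800 = 2.718245
Iteration 3:
  f(2.718245) = -0.000014
  f'(2.718245) = 0.367884
  x_3 = 2.718245 - (-0.000014)/0.367884 = 2.718282
Iteration 4:
  f(2.718282) = 0.000000
  f'(2.718282) = 0.367879
  x_4 = 2.718282 - 0.000000/0.367879 = 2.718282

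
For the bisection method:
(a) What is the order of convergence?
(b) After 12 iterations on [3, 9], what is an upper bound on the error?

(a) Bisection has linear (order 1) convergence; the error is halved each step.

(b) Error bound = (b-a)/2^n = (9 - 3)/2^{12}
    = 6/2^{12}

(a) 1 (linear); (b) error ≤ 1.46e-03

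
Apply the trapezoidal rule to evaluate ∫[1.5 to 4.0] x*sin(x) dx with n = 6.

f(x) = x*sin(x)
a = 1.5, b = 4.0, n = 6
h = (b - a)/n = 0.416667

Trapezoidal rule: (h/2)[f(x₀) + 2f(x₁) + 2f(x₂) + ... + f(xₙ)]

x_0 = 1.5000, f(x_0) = 1.496242, coefficient = 1
x_1 = 1.9167, f(x_1) = 1.803163, coefficient = 2
x_2 = 2.3333, f(x_2) = 1.687200, coefficient = 2
x_3 = 2.7500, f(x_3) = 1.049568, coefficient = 2
x_4 = 3.1667, f(x_4) = -0.079393, coefficient = 2
x_5 = 3.5833, f(x_5) = -1.531924, coefficient = 2
x_6 = 4.0000, f(x_6) = -3.027210, coefficient = 1

I ≈ (0.416667/2) × 4.326261 = 0.901304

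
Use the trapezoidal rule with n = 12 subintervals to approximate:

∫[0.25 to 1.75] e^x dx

f(x) = e^x
a = 0.25, b = 1.75, n = 12
h = (b - a)/n = 0.125000

Trapezoidal rule: (h/2)[f(x₀) + 2f(x₁) + 2f(x₂) + ... + f(xₙ)]

x_0 = 0.2500, f(x_0) = 1.284025, coefficient = 1
x_1 = 0.3750, f(x_1) = 1.454991, coefficient = 2
x_2 = 0.5000, f(x_2) = 1.648721, coefficient = 2
x_3 = 0.6250, f(x_3) = 1.868246, coefficient = 2
x_4 = 0.7500, f(x_4) = 2.117000, coefficient = 2
x_5 = 0.8750, f(x_5) = 2.398875, coefficient = 2
x_6 = 1.0000, f(x_6) = 2.718282, coefficient = 2
x_7 = 1.1250, f(x_7) = 3.080217, coefficient = 2
x_8 = 1.2500, f(x_8) = 3.490343, coefficient = 2
x_9 = 1.3750, f(x_9) = 3.955077, coefficient = 2
x_10 = 1.5000, f(x_10) = 4.481689, coefficient = 2
x_11 = 1.6250, f(x_11) = 5.078419, coefficient = 2
x_12 = 1.7500, f(x_12) = 5.754603, coefficient = 1

I ≈ (0.125000/2) × 71.622349 = 4.476397
Exact value: 4.470577
Error: 0.005820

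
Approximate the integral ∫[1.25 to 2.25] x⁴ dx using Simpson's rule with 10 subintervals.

f(x) = x⁴
a = 1.25, b = 2.25, n = 10
h = (b - a)/n = 0.100000

Simpson's rule: (h/3)[f(x₀) + 4f(x₁) + 2f(x₂) + ... + f(xₙ)]

x_0 = 1.2500, f(x_0) = 2.441406, coefficient = 1
x_1 = 1.3500, f(x_1) = 3.321506, coefficient = 4
x_2 = 1.4500, f(x_2) = 4.420506, coefficient = 2
x_3 = 1.5500, f(x_3) = 5.772006, coefficient = 4
x_4 = 1.6500, f(x_4) = 7.412006, coefficient = 2
x_5 = 1.7500, f(x_5) = 9.378906, coefficient = 4
x_6 = 1.8500, f(x_6) = 11.713506, coefficient = 2
x_7 = 1.9500, f(x_7) = 14.459006, coefficient = 4
x_8 = 2.0500, f(x_8) = 17.661006, coefficient = 2
x_9 = 2.1500, f(x_9) = 21.367506, coefficient = 4
x_10 = 2.2500, f(x_10) = 25.628906, coefficient = 1

I ≈ (0.100000/3) × 327.680088 = 10.922670
Exact value: 10.922656
Error: 0.000013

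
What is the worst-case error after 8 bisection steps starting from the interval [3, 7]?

Bisection error bound: |error| ≤ (b-a)/2^n
|error| ≤ (7 - 3)/2^8 = 4/2^8
|error| ≤ 0.0156250000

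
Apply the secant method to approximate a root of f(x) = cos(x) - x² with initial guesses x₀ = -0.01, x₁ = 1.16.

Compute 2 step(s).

f(x) = cos(x) - x²
x₀ = -0.01, x₁ = 1.16

Secant formula: x_{n+1} = x_n - f(x_n)(x_n - x_{n-1})/(f(x_n) - f(x_{n-1}))

Iteration 1:
  f(-0.010000) = 0.999850
  f(1.160000) = -0.946260
  x_2 = 1.160000 - (-0.946260)×(1.160000 - (-0.010000))/(-0.946260 - 0.999850)
       = 0.591109
Iteration 2:
  f(1.160000) = -0.946260
  f(0.591109) = 0.480913
  x_3 = 0.591109 - 0.480913×(0.591109 - 1.160000)/(0.480913 - (-0.946260))
       = 0.782808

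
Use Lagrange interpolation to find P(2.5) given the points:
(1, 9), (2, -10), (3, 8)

Lagrange interpolation formula:
P(x) = Σ yᵢ × Lᵢ(x)
where Lᵢ(x) = Π_{j≠i} (x - xⱼ)/(xᵢ - xⱼ)

L_0(2.5) = (2.5 - 2)/(1 - 2) × (2.5 - 3)/(1 - 3) = -0.125000
L_1(2.5) = (2.5 - 1)/(2 - 1) × (2.5 - 3)/(2 - 3) = 0.750000
L_2(2.5) = (2.5 - 1)/(3 - 1) × (2.5 - 2)/(3 - 2) = 0.375000

P(2.5) = 9×L_0(2.5) + (-10)×L_1(2.5) + 8×L_2(2.5)
P(2.5) = -5.625000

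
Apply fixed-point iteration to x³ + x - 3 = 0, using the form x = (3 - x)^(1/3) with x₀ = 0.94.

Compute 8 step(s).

Equation: x³ + x - 3 = 0
Fixed-point form: x = (3 - x)^(1/3)
x₀ = 0.94

x_1 = g(0.940000) = 1.272396
x_2 = g(1.272396) = 1.199908
x_3 = g(1.199908) = 1.216461
x_4 = g(1.216461) = 1.212721
x_5 = g(1.212721) = 1.213568
x_6 = g(1.213568) = 1.213376
x_7 = g(1.213376) = 1.213420
x_8 = g(1.213420) = 1.213410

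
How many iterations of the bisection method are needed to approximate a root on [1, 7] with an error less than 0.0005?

We need (b-a)/2^n ≤ 0.0005
(7 - 1)/2^n ≤ 0.0005
6/2^n ≤ 0.0005
2^n ≥ 12000
n ≥ log₂(12000) = 13.55
n ≥ 14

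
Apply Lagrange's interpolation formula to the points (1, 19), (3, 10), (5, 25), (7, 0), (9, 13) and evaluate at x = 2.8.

Lagrange interpolation formula:
P(x) = Σ yᵢ × Lᵢ(x)
where Lᵢ(x) = Π_{j≠i} (x - xⱼ)/(xᵢ - xⱼ)

L_0(2.8) = (2.8 - 3)/(1 - 3) × (2.8 - 5)/(1 - 5) × (2.8 - 7)/(1 - 7) × (2.8 - 9)/(1 - 9) = 0.029838
L_1(2.8) = (2.8 - 1)/(3 - 1) × (2.8 - 5)/(3 - 5) × (2.8 - 7)/(3 - 7) × (2.8 - 9)/(3 - 9) = 1.074150
L_2(2.8) = (2.8 - 1)/(5 - 1) × (2.8 - 3)/(5 - 3) × (2.8 - 7)/(5 - 7) × (2.8 - 9)/(5 - 9) = -0.146475
L_3(2.8) = (2.8 - 1)/(7 - 1) × (2.8 - 3)/(7 - 3) × (2.8 - 5)/(7 - 5) × (2.8 - 9)/(7 - 9) = 0.051150
L_4(2.8) = (2.8 - 1)/(9 - 1) × (2.8 - 3)/(9 - 3) × (2.8 - 5)/(9 - 5) × (2.8 - 7)/(9 - 7) = -0.008663

P(2.8) = 19×L_0(2.8) + 10×L_1(2.8) + 25×L_2(2.8) + 0×L_3(2.8) + 13×L_4(2.8)
P(2.8) = 7.533925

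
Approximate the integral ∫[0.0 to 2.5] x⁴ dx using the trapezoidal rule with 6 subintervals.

f(x) = x⁴
a = 0.0, b = 2.5, n = 6
h = (b - a)/n = 0.416667

Trapezoidal rule: (h/2)[f(x₀) + 2f(x₁) + 2f(x₂) + ... + f(xₙ)]

x_0 = 0.0000, f(x_0) = 0.000000, coefficient = 1
x_1 = 0.4167, f(x_1) = 0.030141, coefficient = 2
x_2 = 0.8333, f(x_2) = 0.482253, coefficient = 2
x_3 = 1.2500, f(x_3) = 2.441406, coefficient = 2
x_4 = 1.6667, f(x_4) = 7.716049, coefficient = 2
x_5 = 2.0833, f(x_5) = 18.838011, coefficient = 2
x_6 = 2.5000, f(x_6) = 39.062500, coefficient = 1

I ≈ (0.416667/2) × 98.078221 = 20.432963
Exact value: 19.531250
Error: 0.901713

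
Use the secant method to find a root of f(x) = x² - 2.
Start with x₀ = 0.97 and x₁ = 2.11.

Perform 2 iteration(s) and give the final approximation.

f(x) = x² - 2
x₀ = 0.97, x₁ = 2.11

Secant formula: x_{n+1} = x_n - f(x_n)(x_n - x_{n-1})/(f(x_n) - f(x_{n-1}))

Iteration 1:
  f(0.970000) = -1.059100
  f(2.110000) = 2.452100
  x_2 = 2.110000 - 2.452100×(2.110000 - 0.970000)/(2.452100 - (-1.059100))
       = 1.313864
Iteration 2:
  f(2.110000) = 2.452100
  f(1.313864) = -0.273762
  x_3 = 1.313864 - (-0.273762)×(1.313864 - 2.110000)/(-0.273762 - 2.452100)
       = 1.393821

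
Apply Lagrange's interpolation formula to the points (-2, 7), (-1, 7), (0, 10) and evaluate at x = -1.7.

Lagrange interpolation formula:
P(x) = Σ yᵢ × Lᵢ(x)
where Lᵢ(x) = Π_{j≠i} (x - xⱼ)/(xᵢ - xⱼ)

L_0(-1.7) = (-1.7 - (-1))/(-2 - (-1)) × (-1.7 - 0)/(-2 - 0) = 0.595000
L_1(-1.7) = (-1.7 - (-2))/(-1 - (-2)) × (-1.7 - 0)/(-1 - 0) = 0.510000
L_2(-1.7) = (-1.7 - (-2))/(0 - (-2)) × (-1.7 - (-1))/(0 - (-1)) = -0.105000

P(-1.7) = 7×L_0(-1.7) + 7×L_1(-1.7) + 10×L_2(-1.7)
P(-1.7) = 6.685000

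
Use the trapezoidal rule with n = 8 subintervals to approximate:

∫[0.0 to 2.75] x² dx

f(x) = x²
a = 0.0, b = 2.75, n = 8
h = (b - a)/n = 0.343750

Trapezoidal rule: (h/2)[f(x₀) + 2f(x₁) + 2f(x₂) + ... + f(xₙ)]

x_0 = 0.0000, f(x_0) = 0.000000, coefficient = 1
x_1 = 0.3438, f(x_1) = 0.118164, coefficient = 2
x_2 = 0.6875, f(x_2) = 0.472656, coefficient = 2
x_3 = 1.0312, f(x_3) = 1.063477, coefficient = 2
x_4 = 1.3750, f(x_4) = 1.890625, coefficient = 2
x_5 = 1.7188, f(x_5) = 2.954102, coefficient = 2
x_6 = 2.0625, f(x_6) = 4.253906, coefficient = 2
x_7 = 2.4062, f(x_7) = 5.790039, coefficient = 2
x_8 = 2.7500, f(x_8) = 7.562500, coefficient = 1

I ≈ (0.343750/2) × 40.648438 = 6.986450
Exact value: 6.932292
Error: 0.054159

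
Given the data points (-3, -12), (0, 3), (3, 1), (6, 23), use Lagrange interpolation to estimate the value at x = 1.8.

Lagrange interpolation formula:
P(x) = Σ yᵢ × Lᵢ(x)
where Lᵢ(x) = Π_{j≠i} (x - xⱼ)/(xᵢ - xⱼ)

L_0(1.8) = (1.8 - 0)/(-3 - 0) × (1.8 - 3)/(-3 - 3) × (1.8 - 6)/(-3 - 6) = -0.056000
L_1(1.8) = (1.8 - (-3))/(0 - (-3)) × (1.8 - 3)/(0 - 3) × (1.8 - 6)/(0 - 6) = 0.448000
L_2(1.8) = (1.8 - (-3))/(3 - (-3)) × (1.8 - 0)/(3 - 0) × (1.8 - 6)/(3 - 6) = 0.672000
L_3(1.8) = (1.8 - (-3))/(6 - (-3)) × (1.8 - 0)/(6 - 0) × (1.8 - 3)/(6 - 3) = -0.064000

P(1.8) = (-12)×L_0(1.8) + 3×L_1(1.8) + 1×L_2(1.8) + 23×L_3(1.8)
P(1.8) = 1.216000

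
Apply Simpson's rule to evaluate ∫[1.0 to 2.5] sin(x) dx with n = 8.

f(x) = sin(x)
a = 1.0, b = 2.5, n = 8
h = (b - a)/n = 0.187500

Simpson's rule: (h/3)[f(x₀) + 4f(x₁) + 2f(x₂) + ... + f(xₙ)]

x_0 = 1.0000, f(x_0) = 0.841471, coefficient = 1
x_1 = 1.1875, f(x_1) = 0.927437, coefficient = 4
x_2 = 1.3750, f(x_2) = 0.980893, coefficient = 2
x_3 = 1.5625, f(x_3) = 0.999966, coefficient = 4
x_4 = 1.7500, f(x_4) = 0.983986, coefficient = 2
x_5 = 1.9375, f(x_5) = 0.933514, coefficient = 4
x_6 = 2.1250, f(x_6) = 0.850320, coefficient = 2
x_7 = 2.3125, f(x_7) = 0.737319, coefficient = 4
x_8 = 2.5000, f(x_8) = 0.598472, coefficient = 1

I ≈ (0.187500/3) × 21.463283 = 1.341455
Exact value: 1.341446
Error: 0.000009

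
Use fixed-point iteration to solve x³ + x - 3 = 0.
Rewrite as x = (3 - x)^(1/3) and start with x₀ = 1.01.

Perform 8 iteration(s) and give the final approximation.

Equation: x³ + x - 3 = 0
Fixed-point form: x = (3 - x)^(1/3)
x₀ = 1.01

x_1 = g(1.010000) = 1.257818
x_2 = g(1.257818) = 1.203274
x_3 = g(1.203274) = 1.215702
x_4 = g(1.215702) = 1.212893
x_5 = g(1.212893) = 1.213529
x_6 = g(1.213529) = 1.213385
x_7 = g(1.213385) = 1.213418
x_8 = g(1.213418) = 1.213410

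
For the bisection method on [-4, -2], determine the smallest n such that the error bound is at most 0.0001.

We need (b-a)/2^n ≤ 0.0001
(-2 - (-4))/2^n ≤ 0.0001
2/2^n ≤ 0.0001
2^n ≥ 20000
n ≥ log₂(20000) = 14.29
n ≥ 15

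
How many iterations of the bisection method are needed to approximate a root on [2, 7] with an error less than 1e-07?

We need (b-a)/2^n ≤ 1e-07
(7 - 2)/2^n ≤ 1e-07
5/2^n ≤ 1e-07
2^n ≥ 50000000
n ≥ log₂(50000000) = 25.58
n ≥ 26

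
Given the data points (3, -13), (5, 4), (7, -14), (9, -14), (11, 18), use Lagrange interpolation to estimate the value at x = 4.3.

Lagrange interpolation formula:
P(x) = Σ yᵢ × Lᵢ(x)
where Lᵢ(x) = Π_{j≠i} (x - xⱼ)/(xᵢ - xⱼ)

L_0(4.3) = (4.3 - 5)/(3 - 5) × (4.3 - 7)/(3 - 7) × (4.3 - 9)/(3 - 9) × (4.3 - 11)/(3 - 11) = 0.154990
L_1(4.3) = (4.3 - 3)/(5 - 3) × (4.3 - 7)/(5 - 7) × (4.3 - 9)/(5 - 9) × (4.3 - 11)/(5 - 11) = 1.151353
L_2(4.3) = (4.3 - 3)/(7 - 3) × (4.3 - 5)/(7 - 5) × (4.3 - 9)/(7 - 9) × (4.3 - 11)/(7 - 11) = -0.447748
L_3(4.3) = (4.3 - 3)/(9 - 3) × (4.3 - 5)/(9 - 5) × (4.3 - 7)/(9 - 7) × (4.3 - 11)/(9 - 11) = 0.171478
L_4(4.3) = (4.3 - 3)/(11 - 3) × (4.3 - 5)/(11 - 5) × (4.3 - 7)/(11 - 7) × (4.3 - 9)/(11 - 9) = -0.030073

P(4.3) = (-13)×L_0(4.3) + 4×L_1(4.3) + (-14)×L_2(4.3) + (-14)×L_3(4.3) + 18×L_4(4.3)
P(4.3) = 5.917021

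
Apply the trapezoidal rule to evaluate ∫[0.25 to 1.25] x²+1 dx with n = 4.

f(x) = x²+1
a = 0.25, b = 1.25, n = 4
h = (b - a)/n = 0.250000

Trapezoidal rule: (h/2)[f(x₀) + 2f(x₁) + 2f(x₂) + ... + f(xₙ)]

x_0 = 0.2500, f(x_0) = 1.062500, coefficient = 1
x_1 = 0.5000, f(x_1) = 1.250000, coefficient = 2
x_2 = 0.7500, f(x_2) = 1.562500, coefficient = 2
x_3 = 1.0000, f(x_3) = 2.000000, coefficient = 2
x_4 = 1.2500, f(x_4) = 2.562500, coefficient = 1

I ≈ (0.250000/2) × 13.250000 = 1.656250
Exact value: 1.645833
Error: 0.010417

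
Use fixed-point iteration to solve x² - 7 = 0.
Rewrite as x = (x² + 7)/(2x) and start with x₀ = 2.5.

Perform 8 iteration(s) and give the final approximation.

Equation: x² - 7 = 0
Fixed-point form: x = (x² + 7)/(2x)
x₀ = 2.5

x_1 = g(2.500000) = 2.650000
x_2 = g(2.650000) = 2.645755
x_3 = g(2.645755) = 2.645751
x_4 = g(2.645751) = 2.645751
x_5 = g(2.645751) = 2.645751
x_6 = g(2.645751) = 2.645751
x_7 = g(2.645751) = 2.645751
x_8 = g(2.645751) = 2.645751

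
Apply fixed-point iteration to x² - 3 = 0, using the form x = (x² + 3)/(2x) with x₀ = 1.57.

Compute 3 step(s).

Equation: x² - 3 = 0
Fixed-point form: x = (x² + 3)/(2x)
x₀ = 1.57

x_1 = g(1.570000) = 1.740414
x_2 = g(1.740414) = 1.732071
x_3 = g(1.732071) = 1.732051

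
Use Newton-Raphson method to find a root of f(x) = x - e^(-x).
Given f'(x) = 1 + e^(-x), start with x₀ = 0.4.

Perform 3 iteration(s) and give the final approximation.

f(x) = x - e^(-x)
f'(x) = 1 + e^(-x)
x₀ = 0.4

Newton-Raphson formula: x_{n+1} = x_n - f(x_n)/f'(x_n)

Iteration 1:
  f(0.400000) = -0.270320
  f'(0.400000) = 1.670320
  x_1 = 0.400000 - (-0.270320)/1.670320 = 0.561837
Iteration 2:
  f(0.561837) = -0.008323
  f'(0.561837) = 1.570161
  x_2 = 0.561837 - (-0.008323)/1.570161 = 0.567138
Iteration 3:
  f(0.567138) = -0.000008
  f'(0.567138) = 1.567146
  x_3 = 0.567138 - (-0.000008)/1.567146 = 0.567143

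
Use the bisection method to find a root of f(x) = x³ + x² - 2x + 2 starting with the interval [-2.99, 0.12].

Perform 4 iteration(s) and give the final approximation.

f(x) = x³ + x² - 2x + 2
Initial interval: [-2.99, 0.12]

Iteration 1:
  c_1 = (-2.990000 + 0.120000)/2 = -1.435000
  f(c_1) = f(-1.435000) = 3.974237
  f(a) × f(c) < 0, new interval: [-2.990000, -1.435000]
Iteration 2:
  c_2 = (-2.990000 + (-1.435000))/2 = -2.212500
  f(c_2) = f(-2.212500) = 0.489623
  f(a) × f(c) < 0, new interval: [-2.990000, -2.212500]
Iteration 3:
  c_3 = (-2.990000 + (-2.212500))/2 = -2.601250
  f(c_3) = f(-2.601250) = -3.632361
  f(a) × f(c) ≥ 0, new interval: [-2.601250, -2.212500]
Iteration 4:
  c_4 = (-2.601250 + (-2.212500))/2 = -2.406875
  f(c_4) = f(-2.406875) = -1.336343
  f(a) × f(c) ≥ 0, new interval: [-2.406875, -2.212500]

After 4 iteration(s), the approximation is c_4 = -2.406875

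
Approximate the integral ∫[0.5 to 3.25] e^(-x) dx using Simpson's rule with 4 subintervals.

f(x) = e^(-x)
a = 0.5, b = 3.25, n = 4
h = (b - a)/n = 0.687500

Simpson's rule: (h/3)[f(x₀) + 4f(x₁) + 2f(x₂) + ... + f(xₙ)]

x_0 = 0.5000, f(x_0) = 0.606531, coefficient = 1
x_1 = 1.1875, f(x_1) = 0.304983, coefficient = 4
x_2 = 1.8750, f(x_2) = 0.153355, coefficient = 2
x_3 = 2.5625, f(x_3) = 0.077112, coefficient = 4
x_4 = 3.2500, f(x_4) = 0.038774, coefficient = 1

I ≈ (0.687500/3) × 2.480393 = 0.568423
Exact value: 0.567756
Error: 0.000667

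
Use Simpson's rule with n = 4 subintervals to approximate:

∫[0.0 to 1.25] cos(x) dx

f(x) = cos(x)
a = 0.0, b = 1.25, n = 4
h = (b - a)/n = 0.312500

Simpson's rule: (h/3)[f(x₀) + 4f(x₁) + 2f(x₂) + ... + f(xₙ)]

x_0 = 0.0000, f(x_0) = 1.000000, coefficient = 1
x_1 = 0.3125, f(x_1) = 0.951568, coefficient = 4
x_2 = 0.6250, f(x_2) = 0.810963, coefficient = 2
x_3 = 0.9375, f(x_3) = 0.591805, coefficient = 4
x_4 = 1.2500, f(x_4) = 0.315322, coefficient = 1

I ≈ (0.312500/3) × 9.110741 = 0.949035
Exact value: 0.948985
Error: 0.000051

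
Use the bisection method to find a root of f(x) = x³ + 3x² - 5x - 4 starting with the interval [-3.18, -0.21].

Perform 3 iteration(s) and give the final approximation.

f(x) = x³ + 3x² - 5x - 4
Initial interval: [-3.18, -0.21]

Iteration 1:
  c_1 = (-3.180000 + (-0.210000))/2 = -1.695000
  f(c_1) = f(-1.695000) = 8.224298
  f(a) × f(c) ≥ 0, new interval: [-1.695000, -0.210000]
Iteration 2:
  c_2 = (-1.695000 + (-0.210000))/2 = -0.952500
  f(c_2) = f(-0.952500) = 2.620107
  f(a) × f(c) ≥ 0, new interval: [-0.952500, -0.210000]
Iteration 3:
  c_3 = (-0.952500 + (-0.210000))/2 = -0.581250
  f(c_3) = f(-0.581250) = -0.276572
  f(a) × f(c) < 0, new interval: [-0.952500, -0.581250]

After 3 iteration(s), the approximation is c_3 = -0.581250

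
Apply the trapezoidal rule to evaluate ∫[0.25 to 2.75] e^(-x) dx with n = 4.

f(x) = e^(-x)
a = 0.25, b = 2.75, n = 4
h = (b - a)/n = 0.625000

Trapezoidal rule: (h/2)[f(x₀) + 2f(x₁) + 2f(x₂) + ... + f(xₙ)]

x_0 = 0.2500, f(x_0) = 0.778801, coefficient = 1
x_1 = 0.8750, f(x_1) = 0.416862, coefficient = 2
x_2 = 1.5000, f(x_2) = 0.223130, coefficient = 2
x_3 = 2.1250, f(x_3) = 0.119433, coefficient = 2
x_4 = 2.7500, f(x_4) = 0.063928, coefficient = 1

I ≈ (0.625000/2) × 2.361579 = 0.737993
Exact value: 0.714873
Error: 0.023120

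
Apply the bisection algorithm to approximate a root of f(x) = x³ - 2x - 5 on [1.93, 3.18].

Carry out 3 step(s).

f(x) = x³ - 2x - 5
Initial interval: [1.93, 3.18]

Iteration 1:
  c_1 = (1.930000 + 3.180000)/2 = 2.555000
  f(c_1) = f(2.555000) = 6.569104
  f(a) × f(c) < 0, new interval: [1.930000, 2.555000]
Iteration 2:
  c_2 = (1.930000 + 2.555000)/2 = 2.242500
  f(c_2) = f(2.242500) = 1.792098
  f(a) × f(c) < 0, new interval: [1.930000, 2.242500]
Iteration 3:
  c_3 = (1.930000 + 2.242500)/2 = 2.086250
  f(c_3) = f(2.086250) = -0.092224
  f(a) × f(c) ≥ 0, new interval: [2.086250, 2.242500]

After 3 iteration(s), the approximation is c_3 = 2.086250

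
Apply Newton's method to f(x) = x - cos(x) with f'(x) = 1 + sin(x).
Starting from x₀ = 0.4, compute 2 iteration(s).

f(x) = x - cos(x)
f'(x) = 1 + sin(x)
x₀ = 0.4

Newton-Raphson formula: x_{n+1} = x_n - f(x_n)/f'(x_n)

Iteration 1:
  f(0.400000) = -0.521061
  f'(0.400000) = 1.389418
  x_1 = 0.400000 - (-0.521061)/1.389418 = 0.775021
Iteration 2:
  f(0.775021) = 0.060615
  f'(0.775021) = 1.699731
  x_2 = 0.775021 - 0.060615/1.699731 = 0.739360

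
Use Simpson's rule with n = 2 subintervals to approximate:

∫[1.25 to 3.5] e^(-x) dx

f(x) = e^(-x)
a = 1.25, b = 3.5, n = 2
h = (b - a)/n = 1.125000

Simpson's rule: (h/3)[f(x₀) + 4f(x₁) + 2f(x₂) + ... + f(xₙ)]

x_0 = 1.2500, f(x_0) = 0.286505, coefficient = 1
x_1 = 2.3750, f(x_1) = 0.093014, coefficient = 4
x_2 = 3.5000, f(x_2) = 0.030197, coefficient = 1

I ≈ (1.125000/3) × 0.688760 = 0.258285
Exact value: 0.256307
Error: 0.001978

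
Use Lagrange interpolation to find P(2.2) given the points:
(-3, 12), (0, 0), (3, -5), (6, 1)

Lagrange interpolation formula:
P(x) = Σ yᵢ × Lᵢ(x)
where Lᵢ(x) = Π_{j≠i} (x - xⱼ)/(xᵢ - xⱼ)

L_0(2.2) = (2.2 - 0)/(-3 - 0) × (2.2 - 3)/(-3 - 3) × (2.2 - 6)/(-3 - 6) = -0.041284
L_1(2.2) = (2.2 - (-3))/(0 - (-3)) × (2.2 - 3)/(0 - 3) × (2.2 - 6)/(0 - 6) = 0.292741
L_2(2.2) = (2.2 - (-3))/(3 - (-3)) × (2.2 - 0)/(3 - 0) × (2.2 - 6)/(3 - 6) = 0.805037
L_3(2.2) = (2.2 - (-3))/(6 - (-3)) × (2.2 - 0)/(6 - 0) × (2.2 - 3)/(6 - 3) = -0.056494

P(2.2) = 12×L_0(2.2) + 0×L_1(2.2) + (-5)×L_2(2.2) + 1×L_3(2.2)
P(2.2) = -4.577086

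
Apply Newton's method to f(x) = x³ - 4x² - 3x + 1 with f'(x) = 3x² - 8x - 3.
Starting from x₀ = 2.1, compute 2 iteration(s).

f(x) = x³ - 4x² - 3x + 1
f'(x) = 3x² - 8x - 3
x₀ = 2.1

Newton-Raphson formula: x_{n+1} = x_n - f(x_n)/f'(x_n)

Iteration 1:
  f(2.100000) = -13.679000
  f'(2.100000) = -6.570000
  x_1 = 2.100000 - (-13.679000)/(-6.570000) = 0.017960
Iteration 2:
  f(0.017960) = 0.944834
  f'(0.017960) = -3.142716
  x_2 = 0.017960 - 0.944834/(-3.142716) = 0.318603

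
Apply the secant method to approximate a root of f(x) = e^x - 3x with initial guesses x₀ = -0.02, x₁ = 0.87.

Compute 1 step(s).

f(x) = e^x - 3x
x₀ = -0.02, x₁ = 0.87

Secant formula: x_{n+1} = x_n - f(x_n)(x_n - x_{n-1})/(f(x_n) - f(x_{n-1}))

Iteration 1:
  f(-0.020000) = 1.040199
  f(0.870000) = -0.223089
  x_2 = 0.870000 - (-0.223089)×(0.870000 - (-0.020000))/(-0.223089 - 1.040199)
       = 0.712831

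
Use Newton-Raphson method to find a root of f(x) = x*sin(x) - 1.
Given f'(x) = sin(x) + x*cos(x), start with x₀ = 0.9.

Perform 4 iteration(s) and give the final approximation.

f(x) = x*sin(x) - 1
f'(x) = sin(x) + x*cos(x)
x₀ = 0.9

Newton-Raphson formula: x_{n+1} = x_n - f(x_n)/f'(x_n)

Iteration 1:
  f(0.900000) = -0.295006
  f'(0.900000) = 1.342776
  x_1 = 0.900000 - (-0.295006)/1.342776 = 1.119698
Iteration 2:
  f(1.119698) = 0.007694
  f'(1.119698) = 1.388106
  x_2 = 1.119698 - 0.007694/1.388106 = 1.114156
Iteration 3:
  f(1.114156) = -0.000002
  f'(1.114156) = 1.388810
  x_3 = 1.114156 - (-0.000002)/1.388810 = 1.114157
Iteration 4:
  f(1.114157) = 0.000000
  f'(1.114157) = 1.388809
  x_4 = 1.114157 - 0.000000/1.388809 = 1.114157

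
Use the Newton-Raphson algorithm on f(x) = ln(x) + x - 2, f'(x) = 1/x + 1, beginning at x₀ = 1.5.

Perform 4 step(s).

f(x) = ln(x) + x - 2
f'(x) = 1/x + 1
x₀ = 1.5

Newton-Raphson formula: x_{n+1} = x_n - f(x_n)/f'(x_n)

Iteration 1:
  f(1.500000) = -0.094535
  f'(1.500000) = 1.666667
  x_1 = 1.500000 - (-0.094535)/1.666667 = 1.556721
Iteration 2:
  f(1.556721) = -0.000697
  f'(1.556721) = 1.642376
  x_2 = 1.556721 - (-0.000697)/1.642376 = 1.557146
Iteration 3:
  f(1.557146) = 0.000000
  f'(1.557146) = 1.642201
  x_3 = 1.557146 - 0.000000/1.642201 = 1.557146
Iteration 4:
  f(1.557146) = 0.000000
  f'(1.557146) = 1.642201
  x_4 = 1.557146 - 0.000000/1.642201 = 1.557146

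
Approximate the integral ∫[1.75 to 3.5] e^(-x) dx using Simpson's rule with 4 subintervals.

f(x) = e^(-x)
a = 1.75, b = 3.5, n = 4
h = (b - a)/n = 0.437500

Simpson's rule: (h/3)[f(x₀) + 4f(x₁) + 2f(x₂) + ... + f(xₙ)]

x_0 = 1.7500, f(x_0) = 0.173774, coefficient = 1
x_1 = 2.1875, f(x_1) = 0.112197, coefficient = 4
x_2 = 2.6250, f(x_2) = 0.072440, coefficient = 2
x_3 = 3.0625, f(x_3) = 0.046771, coefficient = 4
x_4 = 3.5000, f(x_4) = 0.030197, coefficient = 1

I ≈ (0.437500/3) × 0.984721 = 0.143605
Exact value: 0.143577
Error: 0.000029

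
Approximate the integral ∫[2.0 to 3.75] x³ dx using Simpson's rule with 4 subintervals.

f(x) = x³
a = 2.0, b = 3.75, n = 4
h = (b - a)/n = 0.437500

Simpson's rule: (h/3)[f(x₀) + 4f(x₁) + 2f(x₂) + ... + f(xₙ)]

x_0 = 2.0000, f(x_0) = 8.000000, coefficient = 1
x_1 = 2.4375, f(x_1) = 14.482178, coefficient = 4
x_2 = 2.8750, f(x_2) = 23.763672, coefficient = 2
x_3 = 3.3125, f(x_3) = 36.346924, coefficient = 4
x_4 = 3.7500, f(x_4) = 52.734375, coefficient = 1

I ≈ (0.437500/3) × 311.578125 = 45.438477
Exact value: 45.438477
Error: 0.000000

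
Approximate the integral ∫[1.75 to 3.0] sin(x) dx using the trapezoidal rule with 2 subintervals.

f(x) = sin(x)
a = 1.75, b = 3.0, n = 2
h = (b - a)/n = 0.625000

Trapezoidal rule: (h/2)[f(x₀) + 2f(x₁) + 2f(x₂) + ... + f(xₙ)]

x_0 = 1.7500, f(x_0) = 0.983986, coefficient = 1
x_1 = 2.3750, f(x_1) = 0.693685, coefficient = 2
x_2 = 3.0000, f(x_2) = 0.141120, coefficient = 1

I ≈ (0.625000/2) × 2.512476 = 0.785149
Exact value: 0.811746
Error: 0.026598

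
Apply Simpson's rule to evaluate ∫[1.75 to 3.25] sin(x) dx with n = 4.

f(x) = sin(x)
a = 1.75, b = 3.25, n = 4
h = (b - a)/n = 0.375000

Simpson's rule: (h/3)[f(x₀) + 4f(x₁) + 2f(x₂) + ... + f(xₙ)]

x_0 = 1.7500, f(x_0) = 0.983986, coefficient = 1
x_1 = 2.1250, f(x_1) = 0.850320, coefficient = 4
x_2 = 2.5000, f(x_2) = 0.598472, coefficient = 2
x_3 = 2.8750, f(x_3) = 0.263446, coefficient = 4
x_4 = 3.2500, f(x_4) = -0.108195, coefficient = 1

I ≈ (0.375000/3) × 6.527798 = 0.815975
Exact value: 0.815884
Error: 0.000091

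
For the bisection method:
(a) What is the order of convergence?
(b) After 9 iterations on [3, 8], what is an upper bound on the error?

(a) Bisection has linear (order 1) convergence; the error is halved each step.

(b) Error bound = (b-a)/2^n = (8 - 3)/2^{9}
    = 5/2^{9}

(a) 1 (linear); (b) error ≤ 9.77e-03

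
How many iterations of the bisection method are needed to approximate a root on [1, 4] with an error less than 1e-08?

We need (b-a)/2^n ≤ 1e-08
(4 - 1)/2^n ≤ 1e-08
3/2^n ≤ 1e-08
2^n ≥ 300000000
n ≥ log₂(300000000) = 28.16
n ≥ 29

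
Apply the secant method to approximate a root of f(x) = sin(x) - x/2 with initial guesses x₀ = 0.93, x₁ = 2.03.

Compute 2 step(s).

f(x) = sin(x) - x/2
x₀ = 0.93, x₁ = 2.03

Secant formula: x_{n+1} = x_n - f(x_n)(x_n - x_{n-1})/(f(x_n) - f(x_{n-1}))

Iteration 1:
  f(0.930000) = 0.336620
  f(2.030000) = -0.118594
  x_2 = 2.030000 - (-0.118594)×(2.030000 - 0.930000)/(-0.118594 - 0.336620)
       = 1.743424
Iteration 2:
  f(2.030000) = -0.118594
  f(1.743424) = 0.113425
  x_3 = 1.743424 - 0.113425×(1.743424 - 2.030000)/(0.113425 - (-0.118594))
       = 1.883519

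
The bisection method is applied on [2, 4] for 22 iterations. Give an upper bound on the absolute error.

Bisection error bound: |error| ≤ (b-a)/2^n
|error| ≤ (4 - 2)/2^22 = 2/2^22
|error| ≤ 0.0000004768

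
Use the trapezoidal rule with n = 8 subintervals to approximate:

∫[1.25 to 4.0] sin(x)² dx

f(x) = sin(x)²
a = 1.25, b = 4.0, n = 8
h = (b - a)/n = 0.343750

Trapezoidal rule: (h/2)[f(x₀) + 2f(x₁) + 2f(x₂) + ... + f(xₙ)]

x_0 = 1.2500, f(x_0) = 0.900572, coefficient = 1
x_1 = 1.5938, f(x_1) = 0.999473, coefficient = 2
x_2 = 1.9375, f(x_2) = 0.871449, coefficient = 2
x_3 = 2.2812, f(x_3) = 0.574664, coefficient = 2
x_4 = 2.6250, f(x_4) = 0.243957, coefficient = 2
x_5 = 2.9688, f(x_5) = 0.029578, coefficient = 2
x_6 = 3.3125, f(x_6) = 0.028926, coefficient = 2
x_7 = 3.6562, f(x_7) = 0.242297, coefficient = 2
x_8 = 4.0000, f(x_8) = 0.572750, coefficient = 1

I ≈ (0.343750/2) × 7.454011 = 1.281158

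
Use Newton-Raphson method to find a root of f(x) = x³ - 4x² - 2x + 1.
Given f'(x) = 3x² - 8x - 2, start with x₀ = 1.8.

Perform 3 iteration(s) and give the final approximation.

f(x) = x³ - 4x² - 2x + 1
f'(x) = 3x² - 8x - 2
x₀ = 1.8

Newton-Raphson formula: x_{n+1} = x_n - f(x_n)/f'(x_n)

Iteration 1:
  f(1.800000) = -9.728000
  f'(1.800000) = -6.680000
  x_1 = 1.800000 - (-9.728000)/(-6.680000) = 0.343713
Iteration 2:
  f(0.343713) = -0.119373
  f'(0.343713) = -4.395286
  x_2 = 0.343713 - (-0.119373)/(-4.395286) = 0.316553
Iteration 3:
  f(0.316553) = -0.002210
  f'(0.316553) = -4.231808
  x_3 = 0.316553 - (-0.002210)/(-4.231808) = 0.316031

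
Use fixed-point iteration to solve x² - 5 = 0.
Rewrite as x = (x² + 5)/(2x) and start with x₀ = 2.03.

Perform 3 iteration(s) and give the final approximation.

Equation: x² - 5 = 0
Fixed-point form: x = (x² + 5)/(2x)
x₀ = 2.03

x_1 = g(2.030000) = 2.246527
x_2 = g(2.246527) = 2.236092
x_3 = g(2.236092) = 2.236068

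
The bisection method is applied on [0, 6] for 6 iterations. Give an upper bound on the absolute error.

Bisection error bound: |error| ≤ (b-a)/2^n
|error| ≤ (6 - 0)/2^6 = 6/2^6
|error| ≤ 0.0937500000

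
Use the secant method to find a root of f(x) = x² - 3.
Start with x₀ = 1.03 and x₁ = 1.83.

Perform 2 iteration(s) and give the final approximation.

f(x) = x² - 3
x₀ = 1.03, x₁ = 1.83

Secant formula: x_{n+1} = x_n - f(x_n)(x_n - x_{n-1})/(f(x_n) - f(x_{n-1}))

Iteration 1:
  f(1.030000) = -1.939100
  f(1.830000) = 0.348900
  x_2 = 1.830000 - 0.348900×(1.830000 - 1.030000)/(0.348900 - (-1.939100))
       = 1.708007
Iteration 2:
  f(1.830000) = 0.348900
  f(1.708007) = -0.082712
  x_3 = 1.708007 - (-0.082712)×(1.708007 - 1.830000)/(-0.082712 - 0.348900)
       = 1.731385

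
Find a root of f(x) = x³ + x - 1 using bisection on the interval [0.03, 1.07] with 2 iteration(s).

f(x) = x³ + x - 1
Initial interval: [0.03, 1.07]

Iteration 1:
  c_1 = (0.030000 + 1.070000)/2 = 0.550000
  f(c_1) = f(0.550000) = -0.283625
  f(a) × f(c) ≥ 0, new interval: [0.550000, 1.070000]
Iteration 2:
  c_2 = (0.550000 + 1.070000)/2 = 0.810000
  f(c_2) = f(0.810000) = 0.341441
  f(a) × f(c) < 0, new interval: [0.550000, 0.810000]

After 2 iteration(s), the approximation is c_2 = 0.810000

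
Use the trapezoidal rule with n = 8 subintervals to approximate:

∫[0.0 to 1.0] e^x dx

f(x) = e^x
a = 0.0, b = 1.0, n = 8
h = (b - a)/n = 0.125000

Trapezoidal rule: (h/2)[f(x₀) + 2f(x₁) + 2f(x₂) + ... + f(xₙ)]

x_0 = 0.0000, f(x_0) = 1.000000, coefficient = 1
x_1 = 0.1250, f(x_1) = 1.133148, coefficient = 2
x_2 = 0.2500, f(x_2) = 1.284025, coefficient = 2
x_3 = 0.3750, f(x_3) = 1.454991, coefficient = 2
x_4 = 0.5000, f(x_4) = 1.648721, coefficient = 2
x_5 = 0.6250, f(x_5) = 1.868246, coefficient = 2
x_6 = 0.7500, f(x_6) = 2.117000, coefficient = 2
x_7 = 0.8750, f(x_7) = 2.398875, coefficient = 2
x_8 = 1.0000, f(x_8) = 2.718282, coefficient = 1

I ≈ (0.125000/2) × 27.528297 = 1.720519
Exact value: 1.718282
Error: 0.002237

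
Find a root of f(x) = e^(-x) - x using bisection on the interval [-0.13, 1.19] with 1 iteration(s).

f(x) = e^(-x) - x
Initial interval: [-0.13, 1.19]

Iteration 1:
  c_1 = (-0.130000 + 1.190000)/2 = 0.530000
  f(c_1) = f(0.530000) = 0.058605
  f(a) × f(c) ≥ 0, new interval: [0.530000, 1.190000]

After 1 iteration(s), the approximation is c_1 = 0.530000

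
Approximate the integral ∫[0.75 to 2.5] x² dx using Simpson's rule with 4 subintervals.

f(x) = x²
a = 0.75, b = 2.5, n = 4
h = (b - a)/n = 0.437500

Simpson's rule: (h/3)[f(x₀) + 4f(x₁) + 2f(x₂) + ... + f(xₙ)]

x_0 = 0.7500, f(x_0) = 0.562500, coefficient = 1
x_1 = 1.1875, f(x_1) = 1.410156, coefficient = 4
x_2 = 1.6250, f(x_2) = 2.640625, coefficient = 2
x_3 = 2.0625, f(x_3) = 4.253906, coefficient = 4
x_4 = 2.5000, f(x_4) = 6.250000, coefficient = 1

I ≈ (0.437500/3) × 34.750000 = 5.067708
Exact value: 5.067708
Error: 0.000000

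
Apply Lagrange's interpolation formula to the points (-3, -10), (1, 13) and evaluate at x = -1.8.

Lagrange interpolation formula:
P(x) = Σ yᵢ × Lᵢ(x)
where Lᵢ(x) = Π_{j≠i} (x - xⱼ)/(xᵢ - xⱼ)

L_0(-1.8) = (-1.8 - 1)/(-3 - 1) = 0.700000
L_1(-1.8) = (-1.8 - (-3))/(1 - (-3)) = 0.300000

P(-1.8) = (-10)×L_0(-1.8) + 13×L_1(-1.8)
P(-1.8) = -3.100000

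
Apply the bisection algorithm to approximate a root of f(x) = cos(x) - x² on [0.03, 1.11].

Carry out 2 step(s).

f(x) = cos(x) - x²
Initial interval: [0.03, 1.11]

Iteration 1:
  c_1 = (0.030000 + 1.110000)/2 = 0.570000
  f(c_1) = f(0.570000) = 0.517001
  f(a) × f(c) ≥ 0, new interval: [0.570000, 1.110000]
Iteration 2:
  c_2 = (0.570000 + 1.110000)/2 = 0.840000
  f(c_2) = f(0.840000) = -0.038137
  f(a) × f(c) < 0, new interval: [0.570000, 0.840000]

After 2 iteration(s), the approximation is c_2 = 0.840000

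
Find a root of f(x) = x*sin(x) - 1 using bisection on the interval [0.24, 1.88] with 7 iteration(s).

f(x) = x*sin(x) - 1
Initial interval: [0.24, 1.88]

Iteration 1:
  c_1 = (0.240000 + 1.880000)/2 = 1.060000
  f(c_1) = f(1.060000) = -0.075303
  f(a) × f(c) ≥ 0, new interval: [1.060000, 1.880000]
Iteration 2:
  c_2 = (1.060000 + 1.880000)/2 = 1.470000
  f(c_2) = f(1.470000) = 0.462539
  f(a) × f(c) < 0, new interval: [1.060000, 1.470000]
Iteration 3:
  c_3 = (1.060000 + 1.470000)/2 = 1.265000
  f(c_3) = f(1.265000) = 0.206314
  f(a) × f(c) < 0, new interval: [1.060000, 1.265000]
Iteration 4:
  c_4 = (1.060000 + 1.265000)/2 = 1.162500
  f(c_4) = f(1.162500) = 0.066941
  f(a) × f(c) < 0, new interval: [1.060000, 1.162500]
Iteration 5:
  c_5 = (1.060000 + 1.162500)/2 = 1.111250
  f(c_5) = f(1.111250) = -0.004038
  f(a) × f(c) ≥ 0, new interval: [1.111250, 1.162500]
Iteration 6:
  c_6 = (1.111250 + 1.162500)/2 = 1.136875
  f(c_6) = f(1.136875) = 0.031514
  f(a) × f(c) < 0, new interval: [1.111250, 1.136875]
Iteration 7:
  c_7 = (1.111250 + 1.136875)/2 = 1.124062
  f(c_7) = f(1.124062) = 0.013750
  f(a) × f(c) < 0, new interval: [1.111250, 1.124062]

After 7 iteration(s), the approximation is c_7 = 1.124062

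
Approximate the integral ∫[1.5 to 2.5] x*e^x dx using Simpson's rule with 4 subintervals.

f(x) = x*e^x
a = 1.5, b = 2.5, n = 4
h = (b - a)/n = 0.250000

Simpson's rule: (h/3)[f(x₀) + 4f(x₁) + 2f(x₂) + ... + f(xₙ)]

x_0 = 1.5000, f(x_0) = 6.722534, coefficient = 1
x_1 = 1.7500, f(x_1) = 10.070555, coefficient = 4
x_2 = 2.0000, f(x_2) = 14.778112, coefficient = 2
x_3 = 2.2500, f(x_3) = 21.347406, coefficient = 4
x_4 = 2.5000, f(x_4) = 30.456235, coefficient = 1

I ≈ (0.250000/3) × 192.406834 = 16.033903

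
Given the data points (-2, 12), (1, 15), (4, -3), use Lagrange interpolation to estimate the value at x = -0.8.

Lagrange interpolation formula:
P(x) = Σ yᵢ × Lᵢ(x)
where Lᵢ(x) = Π_{j≠i} (x - xⱼ)/(xᵢ - xⱼ)

L_0(-0.8) = (-0.8 - 1)/(-2 - 1) × (-0.8 - 4)/(-2 - 4) = 0.480000
L_1(-0.8) = (-0.8 - (-2))/(1 - (-2)) × (-0.8 - 4)/(1 - 4) = 0.640000
L_2(-0.8) = (-0.8 - (-2))/(4 - (-2)) × (-0.8 - 1)/(4 - 1) = -0.120000

P(-0.8) = 12×L_0(-0.8) + 15×L_1(-0.8) + (-3)×L_2(-0.8)
P(-0.8) = 15.720000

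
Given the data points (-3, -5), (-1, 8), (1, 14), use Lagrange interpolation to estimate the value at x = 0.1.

Lagrange interpolation formula:
P(x) = Σ yᵢ × Lᵢ(x)
where Lᵢ(x) = Π_{j≠i} (x - xⱼ)/(xᵢ - xⱼ)

L_0(0.1) = (0.1 - (-1))/(-3 - (-1)) × (0.1 - 1)/(-3 - 1) = -0.123750
L_1(0.1) = (0.1 - (-3))/(-1 - (-3)) × (0.1 - 1)/(-1 - 1) = 0.697500
L_2(0.1) = (0.1 - (-3))/(1 - (-3)) × (0.1 - (-1))/(1 - (-1)) = 0.426250

P(0.1) = (-5)×L_0(0.1) + 8×L_1(0.1) + 14×L_2(0.1)
P(0.1) = 12.166250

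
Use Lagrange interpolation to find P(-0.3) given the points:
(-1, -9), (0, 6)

Lagrange interpolation formula:
P(x) = Σ yᵢ × Lᵢ(x)
where Lᵢ(x) = Π_{j≠i} (x - xⱼ)/(xᵢ - xⱼ)

L_0(-0.3) = (-0.3 - 0)/(-1 - 0) = 0.300000
L_1(-0.3) = (-0.3 - (-1))/(0 - (-1)) = 0.700000

P(-0.3) = (-9)×L_0(-0.3) + 6×L_1(-0.3)
P(-0.3) = 1.500000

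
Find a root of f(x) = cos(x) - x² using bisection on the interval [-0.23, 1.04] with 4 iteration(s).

f(x) = cos(x) - x²
Initial interval: [-0.23, 1.04]

Iteration 1:
  c_1 = (-0.230000 + 1.040000)/2 = 0.405000
  f(c_1) = f(0.405000) = 0.755077
  f(a) × f(c) ≥ 0, new interval: [0.405000, 1.040000]
Iteration 2:
  c_2 = (0.405000 + 1.040000)/2 = 0.722500
  f(c_2) = f(0.722500) = 0.228149
  f(a) × f(c) ≥ 0, new interval: [0.722500, 1.040000]
Iteration 3:
  c_3 = (0.722500 + 1.040000)/2 = 0.881250
  f(c_3) = f(0.881250) = -0.140414
  f(a) × f(c) < 0, new interval: [0.722500, 0.881250]
Iteration 4:
  c_4 = (0.722500 + 0.881250)/2 = 0.801875
  f(c_4) = f(0.801875) = 0.052357
  f(a) × f(c) ≥ 0, new interval: [0.801875, 0.881250]

After 4 iteration(s), the approximation is c_4 = 0.801875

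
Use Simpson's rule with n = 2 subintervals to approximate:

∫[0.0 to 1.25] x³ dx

f(x) = x³
a = 0.0, b = 1.25, n = 2
h = (b - a)/n = 0.625000

Simpson's rule: (h/3)[f(x₀) + 4f(x₁) + 2f(x₂) + ... + f(xₙ)]

x_0 = 0.0000, f(x_0) = 0.000000, coefficient = 1
x_1 = 0.6250, f(x_1) = 0.244141, coefficient = 4
x_2 = 1.2500, f(x_2) = 1.953125, coefficient = 1

I ≈ (0.625000/3) × 2.929688 = 0.610352
Exact value: 0.610352
Error: 0.000000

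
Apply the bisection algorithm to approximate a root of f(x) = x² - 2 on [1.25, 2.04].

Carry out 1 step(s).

f(x) = x² - 2
Initial interval: [1.25, 2.04]

Iteration 1:
  c_1 = (1.250000 + 2.040000)/2 = 1.645000
  f(c_1) = f(1.645000) = 0.706025
  f(a) × f(c) < 0, new interval: [1.250000, 1.645000]

After 1 iteration(s), the approximation is c_1 = 1.645000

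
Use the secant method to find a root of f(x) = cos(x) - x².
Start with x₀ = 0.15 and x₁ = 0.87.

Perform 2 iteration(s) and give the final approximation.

f(x) = cos(x) - x²
x₀ = 0.15, x₁ = 0.87

Secant formula: x_{n+1} = x_n - f(x_n)(x_n - x_{n-1})/(f(x_n) - f(x_{n-1}))

Iteration 1:
  f(0.150000) = 0.966271
  f(0.870000) = -0.112073
  x_2 = 0.870000 - (-0.112073)×(0.870000 - 0.150000)/(-0.112073 - 0.966271)
       = 0.795170
Iteration 2:
  f(0.870000) = -0.112073
  f(0.795170) = 0.067869
  x_3 = 0.795170 - 0.067869×(0.795170 - 0.870000)/(0.067869 - (-0.112073))
       = 0.823393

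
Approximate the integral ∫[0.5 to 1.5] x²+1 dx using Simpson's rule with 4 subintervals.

f(x) = x²+1
a = 0.5, b = 1.5, n = 4
h = (b - a)/n = 0.250000

Simpson's rule: (h/3)[f(x₀) + 4f(x₁) + 2f(x₂) + ... + f(xₙ)]

x_0 = 0.5000, f(x_0) = 1.250000, coefficient = 1
x_1 = 0.7500, f(x_1) = 1.562500, coefficient = 4
x_2 = 1.0000, f(x_2) = 2.000000, coefficient = 2
x_3 = 1.2500, f(x_3) = 2.562500, coefficient = 4
x_4 = 1.5000, f(x_4) = 3.250000, coefficient = 1

I ≈ (0.250000/3) × 25.000000 = 2.083333
Exact value: 2.083333
Error: 0.000000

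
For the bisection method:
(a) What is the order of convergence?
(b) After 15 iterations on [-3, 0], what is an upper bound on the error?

(a) Bisection has linear (order 1) convergence; the error is halved each step.

(b) Error bound = (b-a)/2^n = (0 - (-3))/2^{15}
    = 3/2^{15}

(a) 1 (linear); (b) error ≤ 9.16e-05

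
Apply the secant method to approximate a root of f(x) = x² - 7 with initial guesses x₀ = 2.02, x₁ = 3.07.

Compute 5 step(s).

f(x) = x² - 7
x₀ = 2.02, x₁ = 3.07

Secant formula: x_{n+1} = x_n - f(x_n)(x_n - x_{n-1})/(f(x_n) - f(x_{n-1}))

Iteration 1:
  f(2.020000) = -2.919600
  f(3.070000) = 2.424900
  x_2 = 3.070000 - 2.424900×(3.070000 - 2.020000)/(2.424900 - (-2.919600))
       = 2.593595
Iteration 2:
  f(3.070000) = 2.424900
  f(2.593595) = -0.273263
  x_3 = 2.593595 - (-0.273263)×(2.593595 - 3.070000)/(-0.273263 - 2.424900)
       = 2.641844
Iteration 3:
  f(2.593595) = -0.273263
  f(2.641844) = -0.020658
  x_4 = 2.641844 - (-0.020658)×(2.641844 - 2.593595)/(-0.020658 - (-0.273263))
       = 2.645790
Iteration 4:
  f(2.641844) = -0.020658
  f(2.645790) = 0.000206
  x_5 = 2.645790 - 0.000206×(2.645790 - 2.641844)/(0.000206 - (-0.020658))
       = 2.645751
Iteration 5:
  f(2.645790) = 0.000206
  f(2.645751) = 0.000000
  x_6 = 2.645751 - 0.000000×(2.645751 - 2.645790)/(0.000000 - 0.000206)
       = 2.645751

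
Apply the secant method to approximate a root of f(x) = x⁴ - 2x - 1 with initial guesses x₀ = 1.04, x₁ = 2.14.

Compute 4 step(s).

f(x) = x⁴ - 2x - 1
x₀ = 1.04, x₁ = 2.14

Secant formula: x_{n+1} = x_n - f(x_n)(x_n - x_{n-1})/(f(x_n) - f(x_{n-1}))

Iteration 1:
  f(1.040000) = -1.910141
  f(2.140000) = 15.692736
  x_2 = 2.140000 - 15.692736×(2.140000 - 1.040000)/(15.692736 - (-1.910141))
       = 1.159364
Iteration 2:
  f(2.140000) = 15.692736
  f(1.159364) = -1.512055
  x_3 = 1.159364 - (-1.512055)×(1.159364 - 2.140000)/(-1.512055 - 15.692736)
       = 1.245548
Iteration 3:
  f(1.159364) = -1.512055
  f(1.245548) = -1.084285
  x_4 = 1.245548 - (-1.084285)×(1.245548 - 1.159364)/(-1.084285 - (-1.512055))
       = 1.464001
Iteration 4:
  f(1.245548) = -1.084285
  f(1.464001) = 0.665733
  x_5 = 1.464001 - 0.665733×(1.464001 - 1.245548)/(0.665733 - (-1.084285))
       = 1.380899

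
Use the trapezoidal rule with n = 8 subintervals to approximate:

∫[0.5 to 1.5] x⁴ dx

f(x) = x⁴
a = 0.5, b = 1.5, n = 8
h = (b - a)/n = 0.125000

Trapezoidal rule: (h/2)[f(x₀) + 2f(x₁) + 2f(x₂) + ... + f(xₙ)]

x_0 = 0.5000, f(x_0) = 0.062500, coefficient = 1
x_1 = 0.6250, f(x_1) = 0.152588, coefficient = 2
x_2 = 0.7500, f(x_2) = 0.316406, coefficient = 2
x_3 = 0.8750, f(x_3) = 0.586182, coefficient = 2
x_4 = 1.0000, f(x_4) = 1.000000, coefficient = 2
x_5 = 1.1250, f(x_5) = 1.601807, coefficient = 2
x_6 = 1.2500, f(x_6) = 2.441406, coefficient = 2
x_7 = 1.3750, f(x_7) = 3.574463, coefficient = 2
x_8 = 1.5000, f(x_8) = 5.062500, coefficient = 1

I ≈ (0.125000/2) × 24.470703 = 1.529419
Exact value: 1.512500
Error: 0.016919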